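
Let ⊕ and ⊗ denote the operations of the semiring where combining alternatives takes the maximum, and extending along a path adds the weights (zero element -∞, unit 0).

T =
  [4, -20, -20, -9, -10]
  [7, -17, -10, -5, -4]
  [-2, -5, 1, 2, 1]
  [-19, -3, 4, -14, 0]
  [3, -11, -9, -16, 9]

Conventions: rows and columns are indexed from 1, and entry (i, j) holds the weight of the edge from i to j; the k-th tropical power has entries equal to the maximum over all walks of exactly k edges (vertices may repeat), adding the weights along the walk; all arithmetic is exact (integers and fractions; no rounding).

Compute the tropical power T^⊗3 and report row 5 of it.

T^⊗2:
  [8, -12, -5, -5, -1]
  [11, -8, -1, -2, 5]
  [4, -1, 6, 3, 10]
  [4, -1, 5, 6, 9]
  [12, -2, 0, -6, 18]
T^⊗3:
  [12, -8, -1, -1, 8]
  [15, -5, 2, 2, 14]
  [13, 1, 7, 8, 19]
  [12, 3, 10, 7, 18]
  [21, 7, 9, 3, 27]
Answer: row 5 of T^⊗3 = [21, 7, 9, 3, 27]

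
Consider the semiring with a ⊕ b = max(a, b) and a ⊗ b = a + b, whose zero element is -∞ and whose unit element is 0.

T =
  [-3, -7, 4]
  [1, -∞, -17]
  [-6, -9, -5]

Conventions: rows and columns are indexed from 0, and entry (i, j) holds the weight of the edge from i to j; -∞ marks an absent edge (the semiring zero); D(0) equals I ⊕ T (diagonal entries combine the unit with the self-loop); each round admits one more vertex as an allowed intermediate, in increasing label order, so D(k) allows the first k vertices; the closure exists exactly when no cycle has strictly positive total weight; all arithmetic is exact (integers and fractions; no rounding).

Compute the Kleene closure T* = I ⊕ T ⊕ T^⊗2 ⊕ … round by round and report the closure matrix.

D(0):
  [0, -7, 4]
  [1, 0, -17]
  [-6, -9, 0]
D(1):
  [0, -7, 4]
  [1, 0, 5]
  [-6, -9, 0]
D(2):
  [0, -7, 4]
  [1, 0, 5]
  [-6, -9, 0]
D(3):
  [0, -5, 4]
  [1, 0, 5]
  [-6, -9, 0]
Answer: T* = [[0, -5, 4], [1, 0, 5], [-6, -9, 0]]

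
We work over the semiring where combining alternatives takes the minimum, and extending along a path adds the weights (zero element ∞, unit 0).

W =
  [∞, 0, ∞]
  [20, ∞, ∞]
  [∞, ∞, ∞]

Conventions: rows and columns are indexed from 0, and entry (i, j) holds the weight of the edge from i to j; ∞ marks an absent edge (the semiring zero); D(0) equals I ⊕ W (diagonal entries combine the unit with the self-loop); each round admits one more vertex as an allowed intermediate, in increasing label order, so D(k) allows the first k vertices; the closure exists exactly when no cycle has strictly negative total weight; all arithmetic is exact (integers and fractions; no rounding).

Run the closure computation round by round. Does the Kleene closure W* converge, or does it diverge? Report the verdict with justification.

D(0):
  [0, 0, ∞]
  [20, 0, ∞]
  [∞, ∞, 0]
D(1):
  [0, 0, ∞]
  [20, 0, ∞]
  [∞, ∞, 0]
D(2):
  [0, 0, ∞]
  [20, 0, ∞]
  [∞, ∞, 0]
D(3):
  [0, 0, ∞]
  [20, 0, ∞]
  [∞, ∞, 0]
Key observation: every diagonal entry stays at the unit through all rounds, so no improving cycle exists.
Answer: CONVERGES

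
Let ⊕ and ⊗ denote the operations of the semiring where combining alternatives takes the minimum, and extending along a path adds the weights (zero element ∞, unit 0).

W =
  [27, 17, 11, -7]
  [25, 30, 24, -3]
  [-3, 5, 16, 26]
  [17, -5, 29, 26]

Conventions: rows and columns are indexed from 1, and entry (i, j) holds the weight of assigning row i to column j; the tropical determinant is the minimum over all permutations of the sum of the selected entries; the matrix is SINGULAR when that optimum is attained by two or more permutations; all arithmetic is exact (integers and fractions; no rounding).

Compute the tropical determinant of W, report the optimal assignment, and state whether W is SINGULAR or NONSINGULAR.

σ = (1, 2, 3, 4): 27 + 30 + 16 + 26 = 99
σ = (1, 2, 4, 3): 27 + 30 + 26 + 29 = 112
σ = (1, 3, 2, 4): 27 + 24 + 5 + 26 = 82
σ = (1, 3, 4, 2): 27 + 24 + 26 + (-5) = 72
σ = (1, 4, 2, 3): 27 + (-3) + 5 + 29 = 58
σ = (1, 4, 3, 2): 27 + (-3) + 16 + (-5) = 35
σ = (2, 1, 3, 4): 17 + 25 + 16 + 26 = 84
σ = (2, 1, 4, 3): 17 + 25 + 26 + 29 = 97
σ = (2, 3, 1, 4): 17 + 24 + (-3) + 26 = 64
σ = (2, 3, 4, 1): 17 + 24 + 26 + 17 = 84
σ = (2, 4, 1, 3): 17 + (-3) + (-3) + 29 = 40
σ = (2, 4, 3, 1): 17 + (-3) + 16 + 17 = 47
σ = (3, 1, 2, 4): 11 + 25 + 5 + 26 = 67
σ = (3, 1, 4, 2): 11 + 25 + 26 + (-5) = 57
σ = (3, 2, 1, 4): 11 + 30 + (-3) + 26 = 64
σ = (3, 2, 4, 1): 11 + 30 + 26 + 17 = 84
σ = (3, 4, 1, 2): 11 + (-3) + (-3) + (-5) = 0
σ = (3, 4, 2, 1): 11 + (-3) + 5 + 17 = 30
σ = (4, 1, 2, 3): (-7) + 25 + 5 + 29 = 52
σ = (4, 1, 3, 2): (-7) + 25 + 16 + (-5) = 29
σ = (4, 2, 1, 3): (-7) + 30 + (-3) + 29 = 49
σ = (4, 2, 3, 1): (-7) + 30 + 16 + 17 = 56
σ = (4, 3, 1, 2): (-7) + 24 + (-3) + (-5) = 9
σ = (4, 3, 2, 1): (-7) + 24 + 5 + 17 = 39
Optimal value attained by: σ = (3, 4, 1, 2).
Answer: det⊕(W) = 0; verdict: NONSINGULAR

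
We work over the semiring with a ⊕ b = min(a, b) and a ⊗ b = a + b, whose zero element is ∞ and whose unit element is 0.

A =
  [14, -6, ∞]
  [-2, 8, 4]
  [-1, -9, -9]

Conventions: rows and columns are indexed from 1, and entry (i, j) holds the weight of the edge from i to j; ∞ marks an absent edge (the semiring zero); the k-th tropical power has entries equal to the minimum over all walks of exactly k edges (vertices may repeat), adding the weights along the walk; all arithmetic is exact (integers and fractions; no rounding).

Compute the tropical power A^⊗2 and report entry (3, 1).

A^⊗2:
  [-8, 2, -2]
  [3, -8, -5]
  [-11, -18, -18]
Key observation: the optimum is the walk 3->2->1, with weight (-9) + (-2) = -11.
Optimal value attained by: walk 3->2->1.
Answer: (A^⊗2)[3][1] = -11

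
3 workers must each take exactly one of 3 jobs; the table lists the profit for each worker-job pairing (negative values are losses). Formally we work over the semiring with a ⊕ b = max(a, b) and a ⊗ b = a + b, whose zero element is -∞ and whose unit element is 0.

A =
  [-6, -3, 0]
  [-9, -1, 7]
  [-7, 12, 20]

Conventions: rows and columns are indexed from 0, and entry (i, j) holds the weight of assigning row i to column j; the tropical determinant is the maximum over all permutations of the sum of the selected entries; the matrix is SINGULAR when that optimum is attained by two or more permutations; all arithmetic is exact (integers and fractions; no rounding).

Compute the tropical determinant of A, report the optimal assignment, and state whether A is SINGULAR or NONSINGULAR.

σ = (0, 1, 2): (-6) + (-1) + 20 = 13
σ = (0, 2, 1): (-6) + 7 + 12 = 13
σ = (1, 0, 2): (-3) + (-9) + 20 = 8
σ = (1, 2, 0): (-3) + 7 + (-7) = -3
σ = (2, 0, 1): 0 + (-9) + 12 = 3
σ = (2, 1, 0): 0 + (-1) + (-7) = -8
Optimal value attained by: σ = (0, 1, 2).
Answer: det⊕(A) = 13; verdict: SINGULAR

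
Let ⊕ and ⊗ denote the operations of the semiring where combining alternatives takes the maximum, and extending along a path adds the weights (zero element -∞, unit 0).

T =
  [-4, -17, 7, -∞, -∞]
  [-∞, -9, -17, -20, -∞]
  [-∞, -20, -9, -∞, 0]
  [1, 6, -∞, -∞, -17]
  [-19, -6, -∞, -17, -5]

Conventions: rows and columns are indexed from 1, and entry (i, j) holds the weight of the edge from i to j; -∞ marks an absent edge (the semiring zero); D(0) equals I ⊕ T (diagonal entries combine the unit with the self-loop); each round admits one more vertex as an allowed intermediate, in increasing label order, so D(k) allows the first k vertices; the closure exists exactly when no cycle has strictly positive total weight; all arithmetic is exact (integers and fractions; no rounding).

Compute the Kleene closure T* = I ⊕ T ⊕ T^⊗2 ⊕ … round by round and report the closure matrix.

D(0):
  [0, -17, 7, -∞, -∞]
  [-∞, 0, -17, -20, -∞]
  [-∞, -20, 0, -∞, 0]
  [1, 6, -∞, 0, -17]
  [-19, -6, -∞, -17, 0]
D(1):
  [0, -17, 7, -∞, -∞]
  [-∞, 0, -17, -20, -∞]
  [-∞, -20, 0, -∞, 0]
  [1, 6, 8, 0, -17]
  [-19, -6, -12, -17, 0]
D(2):
  [0, -17, 7, -37, -∞]
  [-∞, 0, -17, -20, -∞]
  [-∞, -20, 0, -40, 0]
  [1, 6, 8, 0, -17]
  [-19, -6, -12, -17, 0]
D(3):
  [0, -13, 7, -33, 7]
  [-∞, 0, -17, -20, -17]
  [-∞, -20, 0, -40, 0]
  [1, 6, 8, 0, 8]
  [-19, -6, -12, -17, 0]
D(4):
  [0, -13, 7, -33, 7]
  [-19, 0, -12, -20, -12]
  [-39, -20, 0, -40, 0]
  [1, 6, 8, 0, 8]
  [-16, -6, -9, -17, 0]
D(5):
  [0, 1, 7, -10, 7]
  [-19, 0, -12, -20, -12]
  [-16, -6, 0, -17, 0]
  [1, 6, 8, 0, 8]
  [-16, -6, -9, -17, 0]
Answer: T* = [[0, 1, 7, -10, 7], [-19, 0, -12, -20, -12], [-16, -6, 0, -17, 0], [1, 6, 8, 0, 8], [-16, -6, -9, -17, 0]]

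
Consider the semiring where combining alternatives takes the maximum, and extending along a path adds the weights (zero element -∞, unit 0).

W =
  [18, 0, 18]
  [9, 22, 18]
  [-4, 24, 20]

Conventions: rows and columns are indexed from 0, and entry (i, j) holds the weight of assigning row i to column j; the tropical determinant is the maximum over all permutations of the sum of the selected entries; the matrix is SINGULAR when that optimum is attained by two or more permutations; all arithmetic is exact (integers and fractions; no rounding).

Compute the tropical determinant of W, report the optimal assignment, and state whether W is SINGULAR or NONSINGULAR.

σ = (0, 1, 2): 18 + 22 + 20 = 60
σ = (0, 2, 1): 18 + 18 + 24 = 60
σ = (1, 0, 2): 0 + 9 + 20 = 29
σ = (1, 2, 0): 0 + 18 + (-4) = 14
σ = (2, 0, 1): 18 + 9 + 24 = 51
σ = (2, 1, 0): 18 + 22 + (-4) = 36
Optimal value attained by: σ = (0, 1, 2).
Answer: det⊕(W) = 60; verdict: SINGULAR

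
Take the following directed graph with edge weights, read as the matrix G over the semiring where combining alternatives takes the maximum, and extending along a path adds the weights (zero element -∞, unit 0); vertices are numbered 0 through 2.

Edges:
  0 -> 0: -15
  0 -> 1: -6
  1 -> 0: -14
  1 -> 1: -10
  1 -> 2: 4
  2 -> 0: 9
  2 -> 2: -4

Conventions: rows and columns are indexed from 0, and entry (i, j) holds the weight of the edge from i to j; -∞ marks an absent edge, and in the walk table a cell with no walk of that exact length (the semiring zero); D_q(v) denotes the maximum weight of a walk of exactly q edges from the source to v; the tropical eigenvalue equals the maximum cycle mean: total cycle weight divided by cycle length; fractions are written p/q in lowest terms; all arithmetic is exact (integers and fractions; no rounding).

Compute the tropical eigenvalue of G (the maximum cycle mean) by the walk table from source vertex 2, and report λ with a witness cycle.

q=0: [-∞, -∞, 0]
q=1: [9, -∞, -4]
q=2: [5, 3, -8]
q=3: [1, -1, 7]
Optimal cycle mean attained by: cycle 0->1->2->0, total (-6) + 4 + 9, length 3.
Answer: λ = 7/3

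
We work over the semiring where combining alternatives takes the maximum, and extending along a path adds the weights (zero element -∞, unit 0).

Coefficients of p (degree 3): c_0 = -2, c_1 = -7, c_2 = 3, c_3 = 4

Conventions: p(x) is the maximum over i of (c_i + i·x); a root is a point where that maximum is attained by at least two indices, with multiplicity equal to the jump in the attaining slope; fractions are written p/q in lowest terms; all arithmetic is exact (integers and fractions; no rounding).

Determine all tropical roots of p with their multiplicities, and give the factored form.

hull edge (i=0, c=-2) to (i=2, c=3): slope 5/2, span 2
hull edge (i=2, c=3) to (i=3, c=4): slope 1, span 1
Factored form: p(x) = 4 ⊗ (x ⊕ (-5/2)) ⊗ (x ⊕ (-5/2)) ⊗ (x ⊕ (-1))
Answer: roots = -5/2 (mult 2), -1 (mult 1)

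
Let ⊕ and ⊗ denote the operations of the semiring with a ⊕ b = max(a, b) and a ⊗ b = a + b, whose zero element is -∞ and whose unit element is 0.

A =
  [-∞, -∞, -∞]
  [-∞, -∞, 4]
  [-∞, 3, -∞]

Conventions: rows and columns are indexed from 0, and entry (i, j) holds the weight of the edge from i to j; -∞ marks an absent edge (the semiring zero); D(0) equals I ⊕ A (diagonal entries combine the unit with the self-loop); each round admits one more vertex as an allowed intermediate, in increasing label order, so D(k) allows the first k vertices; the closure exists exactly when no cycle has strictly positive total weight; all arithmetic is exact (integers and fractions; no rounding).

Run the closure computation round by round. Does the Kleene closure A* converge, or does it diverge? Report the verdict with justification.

D(0):
  [0, -∞, -∞]
  [-∞, 0, 4]
  [-∞, 3, 0]
D(1):
  [0, -∞, -∞]
  [-∞, 0, 4]
  [-∞, 3, 0]
Detection: at round 2, diagonal entry (2, 2) turns strictly positive.
Key observation: the cycle 2->1->2 has total weight 3 + 4, which is strictly positive.
Answer: DIVERGES — positive cycle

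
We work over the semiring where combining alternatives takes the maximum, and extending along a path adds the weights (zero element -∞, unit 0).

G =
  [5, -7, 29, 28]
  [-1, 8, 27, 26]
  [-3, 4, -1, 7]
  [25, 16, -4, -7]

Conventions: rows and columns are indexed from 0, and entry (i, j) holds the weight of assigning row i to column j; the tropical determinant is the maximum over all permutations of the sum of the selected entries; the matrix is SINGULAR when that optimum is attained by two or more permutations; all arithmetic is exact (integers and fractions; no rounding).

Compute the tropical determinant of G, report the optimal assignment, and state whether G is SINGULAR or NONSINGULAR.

σ = (0, 1, 2, 3): 5 + 8 + (-1) + (-7) = 5
σ = (0, 1, 3, 2): 5 + 8 + 7 + (-4) = 16
σ = (0, 2, 1, 3): 5 + 27 + 4 + (-7) = 29
σ = (0, 2, 3, 1): 5 + 27 + 7 + 16 = 55
σ = (0, 3, 1, 2): 5 + 26 + 4 + (-4) = 31
σ = (0, 3, 2, 1): 5 + 26 + (-1) + 16 = 46
σ = (1, 0, 2, 3): (-7) + (-1) + (-1) + (-7) = -16
σ = (1, 0, 3, 2): (-7) + (-1) + 7 + (-4) = -5
σ = (1, 2, 0, 3): (-7) + 27 + (-3) + (-7) = 10
σ = (1, 2, 3, 0): (-7) + 27 + 7 + 25 = 52
σ = (1, 3, 0, 2): (-7) + 26 + (-3) + (-4) = 12
σ = (1, 3, 2, 0): (-7) + 26 + (-1) + 25 = 43
σ = (2, 0, 1, 3): 29 + (-1) + 4 + (-7) = 25
σ = (2, 0, 3, 1): 29 + (-1) + 7 + 16 = 51
σ = (2, 1, 0, 3): 29 + 8 + (-3) + (-7) = 27
σ = (2, 1, 3, 0): 29 + 8 + 7 + 25 = 69
σ = (2, 3, 0, 1): 29 + 26 + (-3) + 16 = 68
σ = (2, 3, 1, 0): 29 + 26 + 4 + 25 = 84
σ = (3, 0, 1, 2): 28 + (-1) + 4 + (-4) = 27
σ = (3, 0, 2, 1): 28 + (-1) + (-1) + 16 = 42
σ = (3, 1, 0, 2): 28 + 8 + (-3) + (-4) = 29
σ = (3, 1, 2, 0): 28 + 8 + (-1) + 25 = 60
σ = (3, 2, 0, 1): 28 + 27 + (-3) + 16 = 68
σ = (3, 2, 1, 0): 28 + 27 + 4 + 25 = 84
Optimal value attained by: σ = (2, 3, 1, 0).
Answer: det⊕(G) = 84; verdict: SINGULAR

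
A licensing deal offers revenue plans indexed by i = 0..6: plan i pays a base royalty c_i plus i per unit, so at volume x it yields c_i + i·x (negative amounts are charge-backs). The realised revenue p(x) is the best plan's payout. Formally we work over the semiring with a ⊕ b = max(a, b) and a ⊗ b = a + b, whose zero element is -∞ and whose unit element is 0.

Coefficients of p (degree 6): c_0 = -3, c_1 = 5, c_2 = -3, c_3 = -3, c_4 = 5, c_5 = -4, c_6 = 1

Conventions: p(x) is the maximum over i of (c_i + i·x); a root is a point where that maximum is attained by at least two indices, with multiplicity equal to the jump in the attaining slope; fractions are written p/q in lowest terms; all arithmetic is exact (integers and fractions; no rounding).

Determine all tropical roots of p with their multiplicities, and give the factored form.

hull edge (i=0, c=-3) to (i=1, c=5): slope 8, span 1
hull edge (i=1, c=5) to (i=4, c=5): slope 0, span 3
hull edge (i=4, c=5) to (i=6, c=1): slope -2, span 2
Factored form: p(x) = 1 ⊗ (x ⊕ (-8)) ⊗ (x ⊕ 0) ⊗ (x ⊕ 0) ⊗ (x ⊕ 0) ⊗ (x ⊕ 2) ⊗ (x ⊕ 2)
Answer: roots = -8 (mult 1), 0 (mult 3), 2 (mult 2)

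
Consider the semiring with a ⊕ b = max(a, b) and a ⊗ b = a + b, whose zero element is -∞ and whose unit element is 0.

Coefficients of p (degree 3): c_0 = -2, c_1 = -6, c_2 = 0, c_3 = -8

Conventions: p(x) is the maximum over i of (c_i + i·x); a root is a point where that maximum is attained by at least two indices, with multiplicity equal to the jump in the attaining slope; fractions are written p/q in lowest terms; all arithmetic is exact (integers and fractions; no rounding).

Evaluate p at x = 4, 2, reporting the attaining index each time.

p(4) = max(-2+0·4=-2, -6+1·4=-2, 0+2·4=8, -8+3·4=4) = 8 (attained by i=2)
p(2) = max(-2+0·2=-2, -6+1·2=-4, 0+2·2=4, -8+3·2=-2) = 4 (attained by i=2)
Answer: p(4) = 8; p(2) = 4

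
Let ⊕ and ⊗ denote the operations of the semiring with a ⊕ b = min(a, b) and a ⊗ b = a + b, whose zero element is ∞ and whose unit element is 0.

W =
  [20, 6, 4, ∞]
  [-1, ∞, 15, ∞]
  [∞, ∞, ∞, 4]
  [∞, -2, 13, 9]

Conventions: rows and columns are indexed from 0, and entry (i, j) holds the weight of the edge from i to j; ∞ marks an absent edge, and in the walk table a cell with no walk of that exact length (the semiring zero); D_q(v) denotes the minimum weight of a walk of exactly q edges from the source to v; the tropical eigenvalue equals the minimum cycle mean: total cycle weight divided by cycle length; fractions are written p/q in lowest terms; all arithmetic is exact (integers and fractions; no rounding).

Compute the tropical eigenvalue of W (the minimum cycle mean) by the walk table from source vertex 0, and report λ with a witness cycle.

q=0: [0, ∞, ∞, ∞]
q=1: [20, 6, 4, ∞]
q=2: [5, 26, 21, 8]
q=3: [25, 6, 9, 17]
q=4: [5, 15, 21, 13]
Optimal cycle mean attained by: cycle 0->2->3->1->0, total 4 + 4 + (-2) + (-1), length 4.
Answer: λ = 5/4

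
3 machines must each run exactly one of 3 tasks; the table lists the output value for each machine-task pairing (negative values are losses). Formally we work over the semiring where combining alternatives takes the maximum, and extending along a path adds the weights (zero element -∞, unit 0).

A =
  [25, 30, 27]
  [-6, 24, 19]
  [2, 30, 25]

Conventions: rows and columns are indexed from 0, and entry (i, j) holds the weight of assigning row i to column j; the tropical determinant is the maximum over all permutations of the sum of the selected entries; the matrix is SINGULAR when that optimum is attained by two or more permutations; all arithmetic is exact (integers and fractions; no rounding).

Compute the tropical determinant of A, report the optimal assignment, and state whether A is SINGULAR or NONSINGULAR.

σ = (0, 1, 2): 25 + 24 + 25 = 74
σ = (0, 2, 1): 25 + 19 + 30 = 74
σ = (1, 0, 2): 30 + (-6) + 25 = 49
σ = (1, 2, 0): 30 + 19 + 2 = 51
σ = (2, 0, 1): 27 + (-6) + 30 = 51
σ = (2, 1, 0): 27 + 24 + 2 = 53
Optimal value attained by: σ = (0, 1, 2).
Answer: det⊕(A) = 74; verdict: SINGULAR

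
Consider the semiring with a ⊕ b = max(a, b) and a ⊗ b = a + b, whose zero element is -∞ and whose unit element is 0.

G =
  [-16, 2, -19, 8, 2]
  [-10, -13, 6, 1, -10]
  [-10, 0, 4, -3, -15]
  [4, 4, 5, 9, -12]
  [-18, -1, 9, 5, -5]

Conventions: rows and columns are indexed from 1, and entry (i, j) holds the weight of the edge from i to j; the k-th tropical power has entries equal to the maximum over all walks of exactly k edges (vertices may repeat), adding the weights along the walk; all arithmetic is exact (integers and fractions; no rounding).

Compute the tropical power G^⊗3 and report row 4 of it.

G^⊗2:
  [12, 12, 13, 17, -3]
  [5, 6, 10, 10, -8]
  [1, 4, 8, 6, -8]
  [13, 13, 14, 18, 6]
  [9, 9, 13, 14, -6]
G^⊗3:
  [21, 21, 22, 26, 14]
  [14, 14, 15, 19, 7]
  [10, 10, 12, 15, 3]
  [22, 22, 23, 27, 15]
  [18, 18, 19, 23, 11]
Answer: row 4 of G^⊗3 = [22, 22, 23, 27, 15]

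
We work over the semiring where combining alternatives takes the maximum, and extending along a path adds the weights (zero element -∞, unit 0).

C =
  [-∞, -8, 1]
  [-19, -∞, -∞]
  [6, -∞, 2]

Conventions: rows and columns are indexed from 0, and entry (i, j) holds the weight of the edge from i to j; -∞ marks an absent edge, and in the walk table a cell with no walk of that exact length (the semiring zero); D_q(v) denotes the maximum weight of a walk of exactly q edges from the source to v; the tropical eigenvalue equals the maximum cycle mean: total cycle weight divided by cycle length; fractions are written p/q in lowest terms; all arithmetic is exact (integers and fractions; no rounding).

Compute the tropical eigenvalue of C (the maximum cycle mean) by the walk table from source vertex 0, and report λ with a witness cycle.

q=0: [0, -∞, -∞]
q=1: [-∞, -8, 1]
q=2: [7, -∞, 3]
q=3: [9, -1, 8]
Optimal cycle mean attained by: cycle 0->2->0, total 1 + 6, length 2.
Answer: λ = 7/2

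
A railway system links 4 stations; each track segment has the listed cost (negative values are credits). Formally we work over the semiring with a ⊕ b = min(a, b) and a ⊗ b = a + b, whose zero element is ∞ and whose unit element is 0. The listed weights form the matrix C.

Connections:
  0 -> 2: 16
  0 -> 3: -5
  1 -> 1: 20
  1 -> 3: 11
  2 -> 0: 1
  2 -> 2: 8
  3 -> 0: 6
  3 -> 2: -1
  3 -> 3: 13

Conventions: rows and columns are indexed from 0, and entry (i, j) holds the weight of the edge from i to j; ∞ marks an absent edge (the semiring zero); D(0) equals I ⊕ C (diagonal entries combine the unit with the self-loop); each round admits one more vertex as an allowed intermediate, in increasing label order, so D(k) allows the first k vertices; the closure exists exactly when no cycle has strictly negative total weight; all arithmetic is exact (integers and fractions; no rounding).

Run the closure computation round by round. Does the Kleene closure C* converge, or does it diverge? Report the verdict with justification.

D(0):
  [0, ∞, 16, -5]
  [∞, 0, ∞, 11]
  [1, ∞, 0, ∞]
  [6, ∞, -1, 0]
D(1):
  [0, ∞, 16, -5]
  [∞, 0, ∞, 11]
  [1, ∞, 0, -4]
  [6, ∞, -1, 0]
D(2):
  [0, ∞, 16, -5]
  [∞, 0, ∞, 11]
  [1, ∞, 0, -4]
  [6, ∞, -1, 0]
Detection: at round 3, diagonal entry (3, 3) turns strictly negative.
Key observation: the cycle 3->2->0->3 has total weight (-1) + 1 + (-5), which is strictly negative.
Answer: DIVERGES — negative cycle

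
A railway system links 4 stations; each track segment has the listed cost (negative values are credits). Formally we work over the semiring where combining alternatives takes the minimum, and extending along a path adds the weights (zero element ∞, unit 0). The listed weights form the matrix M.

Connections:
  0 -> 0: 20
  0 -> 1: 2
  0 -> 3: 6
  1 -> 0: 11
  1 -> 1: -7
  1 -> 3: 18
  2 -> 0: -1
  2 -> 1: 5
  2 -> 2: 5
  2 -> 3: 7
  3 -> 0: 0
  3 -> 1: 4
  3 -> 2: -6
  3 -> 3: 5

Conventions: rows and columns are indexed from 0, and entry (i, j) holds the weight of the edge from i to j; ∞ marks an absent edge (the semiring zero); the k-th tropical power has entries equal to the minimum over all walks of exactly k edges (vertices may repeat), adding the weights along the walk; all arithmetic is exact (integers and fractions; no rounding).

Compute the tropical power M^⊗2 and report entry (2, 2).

M^⊗2:
  [6, -5, 0, 11]
  [4, -14, 12, 11]
  [4, -2, 1, 5]
  [-7, -3, -1, 1]
Key observation: the optimum is the walk 2->3->2, with weight 7 + (-6) = 1.
Optimal value attained by: walk 2->3->2.
Answer: (M^⊗2)[2][2] = 1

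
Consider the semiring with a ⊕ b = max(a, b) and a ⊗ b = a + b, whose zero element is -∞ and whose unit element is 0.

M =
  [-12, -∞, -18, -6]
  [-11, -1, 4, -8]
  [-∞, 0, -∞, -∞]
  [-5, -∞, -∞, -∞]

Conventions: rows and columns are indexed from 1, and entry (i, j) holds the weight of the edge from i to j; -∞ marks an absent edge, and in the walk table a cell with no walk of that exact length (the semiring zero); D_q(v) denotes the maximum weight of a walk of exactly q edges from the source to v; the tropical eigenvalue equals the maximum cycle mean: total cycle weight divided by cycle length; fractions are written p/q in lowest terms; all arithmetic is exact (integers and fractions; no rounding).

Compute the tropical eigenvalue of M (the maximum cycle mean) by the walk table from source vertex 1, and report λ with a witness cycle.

q=0: [0, -∞, -∞, -∞]
q=1: [-12, -∞, -18, -6]
q=2: [-11, -18, -30, -18]
q=3: [-23, -19, -14, -17]
q=4: [-22, -14, -15, -27]
Optimal cycle mean attained by: cycle 2->3->2, total 4 + 0, length 2.
Answer: λ = 2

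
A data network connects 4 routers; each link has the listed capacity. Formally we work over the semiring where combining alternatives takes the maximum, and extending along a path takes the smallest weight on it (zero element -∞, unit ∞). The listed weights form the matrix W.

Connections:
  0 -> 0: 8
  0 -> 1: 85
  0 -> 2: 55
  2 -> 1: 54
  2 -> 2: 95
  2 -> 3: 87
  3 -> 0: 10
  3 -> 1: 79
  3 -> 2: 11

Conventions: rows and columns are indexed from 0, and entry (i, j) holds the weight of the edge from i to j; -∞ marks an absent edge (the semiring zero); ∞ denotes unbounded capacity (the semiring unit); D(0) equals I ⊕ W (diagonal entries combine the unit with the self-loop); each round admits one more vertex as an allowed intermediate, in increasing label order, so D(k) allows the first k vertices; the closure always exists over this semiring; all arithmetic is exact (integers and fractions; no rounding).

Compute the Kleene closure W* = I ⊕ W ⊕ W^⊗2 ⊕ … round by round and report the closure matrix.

D(0):
  [∞, 85, 55, -∞]
  [-∞, ∞, -∞, -∞]
  [-∞, 54, ∞, 87]
  [10, 79, 11, ∞]
D(1):
  [∞, 85, 55, -∞]
  [-∞, ∞, -∞, -∞]
  [-∞, 54, ∞, 87]
  [10, 79, 11, ∞]
D(2):
  [∞, 85, 55, -∞]
  [-∞, ∞, -∞, -∞]
  [-∞, 54, ∞, 87]
  [10, 79, 11, ∞]
D(3):
  [∞, 85, 55, 55]
  [-∞, ∞, -∞, -∞]
  [-∞, 54, ∞, 87]
  [10, 79, 11, ∞]
D(4):
  [∞, 85, 55, 55]
  [-∞, ∞, -∞, -∞]
  [10, 79, ∞, 87]
  [10, 79, 11, ∞]
Answer: W* = [[∞, 85, 55, 55], [-∞, ∞, -∞, -∞], [10, 79, ∞, 87], [10, 79, 11, ∞]]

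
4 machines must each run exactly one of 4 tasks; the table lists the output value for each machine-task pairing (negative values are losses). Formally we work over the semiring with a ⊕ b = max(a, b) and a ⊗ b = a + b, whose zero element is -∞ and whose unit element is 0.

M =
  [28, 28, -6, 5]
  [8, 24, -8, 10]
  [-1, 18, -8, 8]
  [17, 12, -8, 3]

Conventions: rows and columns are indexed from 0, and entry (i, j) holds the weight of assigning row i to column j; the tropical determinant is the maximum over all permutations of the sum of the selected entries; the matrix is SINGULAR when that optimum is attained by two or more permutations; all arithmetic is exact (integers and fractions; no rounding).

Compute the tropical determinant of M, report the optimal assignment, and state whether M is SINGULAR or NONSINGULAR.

σ = (0, 1, 2, 3): 28 + 24 + (-8) + 3 = 47
σ = (0, 1, 3, 2): 28 + 24 + 8 + (-8) = 52
σ = (0, 2, 1, 3): 28 + (-8) + 18 + 3 = 41
σ = (0, 2, 3, 1): 28 + (-8) + 8 + 12 = 40
σ = (0, 3, 1, 2): 28 + 10 + 18 + (-8) = 48
σ = (0, 3, 2, 1): 28 + 10 + (-8) + 12 = 42
σ = (1, 0, 2, 3): 28 + 8 + (-8) + 3 = 31
σ = (1, 0, 3, 2): 28 + 8 + 8 + (-8) = 36
σ = (1, 2, 0, 3): 28 + (-8) + (-1) + 3 = 22
σ = (1, 2, 3, 0): 28 + (-8) + 8 + 17 = 45
σ = (1, 3, 0, 2): 28 + 10 + (-1) + (-8) = 29
σ = (1, 3, 2, 0): 28 + 10 + (-8) + 17 = 47
σ = (2, 0, 1, 3): (-6) + 8 + 18 + 3 = 23
σ = (2, 0, 3, 1): (-6) + 8 + 8 + 12 = 22
σ = (2, 1, 0, 3): (-6) + 24 + (-1) + 3 = 20
σ = (2, 1, 3, 0): (-6) + 24 + 8 + 17 = 43
σ = (2, 3, 0, 1): (-6) + 10 + (-1) + 12 = 15
σ = (2, 3, 1, 0): (-6) + 10 + 18 + 17 = 39
σ = (3, 0, 1, 2): 5 + 8 + 18 + (-8) = 23
σ = (3, 0, 2, 1): 5 + 8 + (-8) + 12 = 17
σ = (3, 1, 0, 2): 5 + 24 + (-1) + (-8) = 20
σ = (3, 1, 2, 0): 5 + 24 + (-8) + 17 = 38
σ = (3, 2, 0, 1): 5 + (-8) + (-1) + 12 = 8
σ = (3, 2, 1, 0): 5 + (-8) + 18 + 17 = 32
Optimal value attained by: σ = (0, 1, 3, 2).
Answer: det⊕(M) = 52; verdict: NONSINGULAR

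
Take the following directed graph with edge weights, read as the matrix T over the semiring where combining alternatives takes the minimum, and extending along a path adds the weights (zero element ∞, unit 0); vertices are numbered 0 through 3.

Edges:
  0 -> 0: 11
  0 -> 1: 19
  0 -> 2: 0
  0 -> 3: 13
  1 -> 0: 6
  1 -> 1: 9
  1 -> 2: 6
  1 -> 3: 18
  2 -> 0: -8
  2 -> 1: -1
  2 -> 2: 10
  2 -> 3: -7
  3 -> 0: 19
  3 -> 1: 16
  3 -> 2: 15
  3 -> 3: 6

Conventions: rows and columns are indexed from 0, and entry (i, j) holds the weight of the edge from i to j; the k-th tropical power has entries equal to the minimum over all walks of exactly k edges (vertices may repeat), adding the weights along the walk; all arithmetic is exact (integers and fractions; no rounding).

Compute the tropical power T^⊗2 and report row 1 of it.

T^⊗2:
  [-8, -1, 10, -7]
  [-2, 5, 6, -1]
  [2, 8, -8, -1]
  [7, 14, 19, 8]
Answer: row 1 of T^⊗2 = [-2, 5, 6, -1]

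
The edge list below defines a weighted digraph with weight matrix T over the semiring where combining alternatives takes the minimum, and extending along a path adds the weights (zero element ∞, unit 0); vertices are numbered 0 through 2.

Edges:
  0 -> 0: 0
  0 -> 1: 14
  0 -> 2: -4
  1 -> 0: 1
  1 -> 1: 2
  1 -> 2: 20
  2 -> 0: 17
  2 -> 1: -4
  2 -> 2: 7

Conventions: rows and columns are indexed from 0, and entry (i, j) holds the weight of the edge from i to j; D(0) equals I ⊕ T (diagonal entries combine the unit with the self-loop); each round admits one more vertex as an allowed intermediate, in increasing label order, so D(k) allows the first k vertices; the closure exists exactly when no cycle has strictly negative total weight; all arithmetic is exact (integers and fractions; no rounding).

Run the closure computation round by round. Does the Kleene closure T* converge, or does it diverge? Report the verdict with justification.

D(0):
  [0, 14, -4]
  [1, 0, 20]
  [17, -4, 0]
D(1):
  [0, 14, -4]
  [1, 0, -3]
  [17, -4, 0]
Detection: at round 2, diagonal entry (2, 2) turns strictly negative.
Key observation: the cycle 2->1->0->2 has total weight (-4) + 1 + (-4), which is strictly negative.
Answer: DIVERGES — negative cycle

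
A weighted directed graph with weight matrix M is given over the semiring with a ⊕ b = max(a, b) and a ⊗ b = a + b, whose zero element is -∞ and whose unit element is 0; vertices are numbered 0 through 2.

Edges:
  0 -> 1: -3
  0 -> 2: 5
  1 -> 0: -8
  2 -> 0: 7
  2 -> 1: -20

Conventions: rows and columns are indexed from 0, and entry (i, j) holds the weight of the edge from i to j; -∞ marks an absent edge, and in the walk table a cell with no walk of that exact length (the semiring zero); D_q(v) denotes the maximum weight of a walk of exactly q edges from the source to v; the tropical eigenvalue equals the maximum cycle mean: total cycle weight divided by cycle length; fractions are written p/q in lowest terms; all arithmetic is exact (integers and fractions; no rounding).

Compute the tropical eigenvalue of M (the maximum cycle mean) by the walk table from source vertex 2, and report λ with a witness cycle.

q=0: [-∞, -∞, 0]
q=1: [7, -20, -∞]
q=2: [-28, 4, 12]
q=3: [19, -8, -23]
Optimal cycle mean attained by: cycle 0->2->0, total 5 + 7, length 2.
Answer: λ = 6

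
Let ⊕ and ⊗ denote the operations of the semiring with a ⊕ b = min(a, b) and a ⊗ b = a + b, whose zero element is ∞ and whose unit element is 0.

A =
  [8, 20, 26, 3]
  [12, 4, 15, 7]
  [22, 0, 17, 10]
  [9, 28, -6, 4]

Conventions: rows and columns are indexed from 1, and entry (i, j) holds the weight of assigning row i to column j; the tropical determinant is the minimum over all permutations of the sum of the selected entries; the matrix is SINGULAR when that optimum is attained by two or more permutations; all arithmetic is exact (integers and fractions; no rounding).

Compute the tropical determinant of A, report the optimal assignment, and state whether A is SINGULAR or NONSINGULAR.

σ = (1, 2, 3, 4): 8 + 4 + 17 + 4 = 33
σ = (1, 2, 4, 3): 8 + 4 + 10 + (-6) = 16
σ = (1, 3, 2, 4): 8 + 15 + 0 + 4 = 27
σ = (1, 3, 4, 2): 8 + 15 + 10 + 28 = 61
σ = (1, 4, 2, 3): 8 + 7 + 0 + (-6) = 9
σ = (1, 4, 3, 2): 8 + 7 + 17 + 28 = 60
σ = (2, 1, 3, 4): 20 + 12 + 17 + 4 = 53
σ = (2, 1, 4, 3): 20 + 12 + 10 + (-6) = 36
σ = (2, 3, 1, 4): 20 + 15 + 22 + 4 = 61
σ = (2, 3, 4, 1): 20 + 15 + 10 + 9 = 54
σ = (2, 4, 1, 3): 20 + 7 + 22 + (-6) = 43
σ = (2, 4, 3, 1): 20 + 7 + 17 + 9 = 53
σ = (3, 1, 2, 4): 26 + 12 + 0 + 4 = 42
σ = (3, 1, 4, 2): 26 + 12 + 10 + 28 = 76
σ = (3, 2, 1, 4): 26 + 4 + 22 + 4 = 56
σ = (3, 2, 4, 1): 26 + 4 + 10 + 9 = 49
σ = (3, 4, 1, 2): 26 + 7 + 22 + 28 = 83
σ = (3, 4, 2, 1): 26 + 7 + 0 + 9 = 42
σ = (4, 1, 2, 3): 3 + 12 + 0 + (-6) = 9
σ = (4, 1, 3, 2): 3 + 12 + 17 + 28 = 60
σ = (4, 2, 1, 3): 3 + 4 + 22 + (-6) = 23
σ = (4, 2, 3, 1): 3 + 4 + 17 + 9 = 33
σ = (4, 3, 1, 2): 3 + 15 + 22 + 28 = 68
σ = (4, 3, 2, 1): 3 + 15 + 0 + 9 = 27
Optimal value attained by: σ = (1, 4, 2, 3).
Answer: det⊕(A) = 9; verdict: SINGULAR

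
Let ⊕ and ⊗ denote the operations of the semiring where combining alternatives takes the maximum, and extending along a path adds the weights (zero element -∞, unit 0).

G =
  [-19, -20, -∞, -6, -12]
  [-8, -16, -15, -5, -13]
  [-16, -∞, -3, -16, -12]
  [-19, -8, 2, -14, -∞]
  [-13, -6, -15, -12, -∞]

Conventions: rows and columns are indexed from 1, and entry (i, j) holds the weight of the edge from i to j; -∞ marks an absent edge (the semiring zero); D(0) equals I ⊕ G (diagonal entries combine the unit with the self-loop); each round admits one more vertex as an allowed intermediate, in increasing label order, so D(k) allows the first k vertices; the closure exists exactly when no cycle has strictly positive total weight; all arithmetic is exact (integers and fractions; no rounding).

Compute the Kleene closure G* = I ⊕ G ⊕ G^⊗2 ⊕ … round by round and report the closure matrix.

D(0):
  [0, -20, -∞, -6, -12]
  [-8, 0, -15, -5, -13]
  [-16, -∞, 0, -16, -12]
  [-19, -8, 2, 0, -∞]
  [-13, -6, -15, -12, 0]
D(1):
  [0, -20, -∞, -6, -12]
  [-8, 0, -15, -5, -13]
  [-16, -36, 0, -16, -12]
  [-19, -8, 2, 0, -31]
  [-13, -6, -15, -12, 0]
D(2):
  [0, -20, -35, -6, -12]
  [-8, 0, -15, -5, -13]
  [-16, -36, 0, -16, -12]
  [-16, -8, 2, 0, -21]
  [-13, -6, -15, -11, 0]
D(3):
  [0, -20, -35, -6, -12]
  [-8, 0, -15, -5, -13]
  [-16, -36, 0, -16, -12]
  [-14, -8, 2, 0, -10]
  [-13, -6, -15, -11, 0]
D(4):
  [0, -14, -4, -6, -12]
  [-8, 0, -3, -5, -13]
  [-16, -24, 0, -16, -12]
  [-14, -8, 2, 0, -10]
  [-13, -6, -9, -11, 0]
D(5):
  [0, -14, -4, -6, -12]
  [-8, 0, -3, -5, -13]
  [-16, -18, 0, -16, -12]
  [-14, -8, 2, 0, -10]
  [-13, -6, -9, -11, 0]
Answer: G* = [[0, -14, -4, -6, -12], [-8, 0, -3, -5, -13], [-16, -18, 0, -16, -12], [-14, -8, 2, 0, -10], [-13, -6, -9, -11, 0]]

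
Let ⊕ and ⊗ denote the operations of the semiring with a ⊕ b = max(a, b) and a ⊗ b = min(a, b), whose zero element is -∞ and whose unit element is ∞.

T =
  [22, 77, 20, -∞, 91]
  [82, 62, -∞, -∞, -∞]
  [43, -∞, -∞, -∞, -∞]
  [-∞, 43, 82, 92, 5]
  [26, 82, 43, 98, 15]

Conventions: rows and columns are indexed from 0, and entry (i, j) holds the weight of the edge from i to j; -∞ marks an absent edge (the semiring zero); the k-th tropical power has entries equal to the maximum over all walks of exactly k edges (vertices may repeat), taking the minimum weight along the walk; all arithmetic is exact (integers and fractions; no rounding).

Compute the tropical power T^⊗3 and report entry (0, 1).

T^⊗2:
  [77, 82, 43, 91, 22]
  [62, 77, 20, -∞, 82]
  [22, 43, 20, -∞, 43]
  [43, 43, 82, 92, 5]
  [82, 62, 82, 92, 26]
T^⊗3:
  [82, 77, 82, 91, 77]
  [77, 82, 43, 82, 62]
  [43, 43, 43, 43, 22]
  [43, 43, 82, 92, 43]
  [62, 77, 82, 92, 82]
Key observation: the optimum is the walk 0->1->0->1, with weight 77 min 82 min 77 = 77.
Optimal value attained by: walk 0->1->0->1.
Answer: (T^⊗3)[0][1] = 77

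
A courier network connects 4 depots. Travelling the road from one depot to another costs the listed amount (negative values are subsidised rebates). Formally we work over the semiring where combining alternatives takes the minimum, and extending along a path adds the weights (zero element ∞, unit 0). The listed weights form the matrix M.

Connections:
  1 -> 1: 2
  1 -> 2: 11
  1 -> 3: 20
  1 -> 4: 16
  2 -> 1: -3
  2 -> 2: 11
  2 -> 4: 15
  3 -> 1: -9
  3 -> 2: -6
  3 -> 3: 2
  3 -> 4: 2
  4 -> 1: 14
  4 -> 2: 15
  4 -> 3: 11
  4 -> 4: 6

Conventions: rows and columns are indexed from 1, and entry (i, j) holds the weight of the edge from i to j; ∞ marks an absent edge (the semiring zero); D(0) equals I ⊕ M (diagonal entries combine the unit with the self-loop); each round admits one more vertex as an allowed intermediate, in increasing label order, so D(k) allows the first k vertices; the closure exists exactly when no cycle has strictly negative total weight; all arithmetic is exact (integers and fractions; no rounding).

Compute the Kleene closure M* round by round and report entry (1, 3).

D(0):
  [0, 11, 20, 16]
  [-3, 0, ∞, 15]
  [-9, -6, 0, 2]
  [14, 15, 11, 0]
D(1):
  [0, 11, 20, 16]
  [-3, 0, 17, 13]
  [-9, -6, 0, 2]
  [14, 15, 11, 0]
D(2):
  [0, 11, 20, 16]
  [-3, 0, 17, 13]
  [-9, -6, 0, 2]
  [12, 15, 11, 0]
D(3):
  [0, 11, 20, 16]
  [-3, 0, 17, 13]
  [-9, -6, 0, 2]
  [2, 5, 11, 0]
D(4):
  [0, 11, 20, 16]
  [-3, 0, 17, 13]
  [-9, -6, 0, 2]
  [2, 5, 11, 0]
Answer: M*[1][3] = 20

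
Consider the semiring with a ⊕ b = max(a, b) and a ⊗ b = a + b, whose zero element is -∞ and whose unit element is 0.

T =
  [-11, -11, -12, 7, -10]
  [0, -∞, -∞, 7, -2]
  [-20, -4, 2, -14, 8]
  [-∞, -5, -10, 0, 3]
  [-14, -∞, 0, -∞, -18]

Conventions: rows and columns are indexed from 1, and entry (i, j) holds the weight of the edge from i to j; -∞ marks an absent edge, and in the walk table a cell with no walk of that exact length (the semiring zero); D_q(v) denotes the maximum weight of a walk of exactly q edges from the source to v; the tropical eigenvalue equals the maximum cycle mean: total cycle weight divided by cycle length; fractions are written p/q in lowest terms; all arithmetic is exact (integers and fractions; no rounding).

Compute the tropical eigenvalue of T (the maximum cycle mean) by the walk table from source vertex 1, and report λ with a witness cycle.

q=0: [0, -∞, -∞, -∞, -∞]
q=1: [-11, -11, -12, 7, -10]
q=2: [-11, 2, -3, 7, 10]
q=3: [2, 2, 10, 9, 10]
q=4: [2, 6, 12, 9, 18]
q=5: [6, 8, 18, 13, 20]
Optimal cycle mean attained by: cycle 3->5->3, total 8 + 0, length 2.
Answer: λ = 4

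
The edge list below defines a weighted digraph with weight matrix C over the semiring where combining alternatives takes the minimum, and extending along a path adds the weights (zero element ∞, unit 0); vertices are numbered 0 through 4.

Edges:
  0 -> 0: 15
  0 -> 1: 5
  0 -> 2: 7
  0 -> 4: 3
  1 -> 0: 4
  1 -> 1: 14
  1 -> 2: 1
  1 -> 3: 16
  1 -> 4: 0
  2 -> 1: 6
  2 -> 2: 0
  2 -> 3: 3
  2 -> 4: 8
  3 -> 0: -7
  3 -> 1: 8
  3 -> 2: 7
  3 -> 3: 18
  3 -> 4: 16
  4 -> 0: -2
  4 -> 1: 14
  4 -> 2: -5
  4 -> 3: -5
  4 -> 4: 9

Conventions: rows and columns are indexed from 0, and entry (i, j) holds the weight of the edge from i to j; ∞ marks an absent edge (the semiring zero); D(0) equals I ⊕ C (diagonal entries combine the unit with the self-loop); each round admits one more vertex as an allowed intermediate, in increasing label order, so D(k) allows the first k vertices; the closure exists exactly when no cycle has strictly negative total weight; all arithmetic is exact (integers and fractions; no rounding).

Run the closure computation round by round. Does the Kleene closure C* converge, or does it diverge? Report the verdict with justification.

D(0):
  [0, 5, 7, ∞, 3]
  [4, 0, 1, 16, 0]
  [∞, 6, 0, 3, 8]
  [-7, 8, 7, 0, 16]
  [-2, 14, -5, -5, 0]
D(1):
  [0, 5, 7, ∞, 3]
  [4, 0, 1, 16, 0]
  [∞, 6, 0, 3, 8]
  [-7, -2, 0, 0, -4]
  [-2, 3, -5, -5, 0]
D(2):
  [0, 5, 6, 21, 3]
  [4, 0, 1, 16, 0]
  [10, 6, 0, 3, 6]
  [-7, -2, -1, 0, -4]
  [-2, 3, -5, -5, 0]
D(3):
  [0, 5, 6, 9, 3]
  [4, 0, 1, 4, 0]
  [10, 6, 0, 3, 6]
  [-7, -2, -1, 0, -4]
  [-2, 1, -5, -5, 0]
Detection: at round 4, diagonal entry (4, 4) turns strictly negative.
Key observation: the cycle 4->2->3->0->1->4 has total weight (-5) + 3 + (-7) + 5 + 0, which is strictly negative.
Answer: DIVERGES — negative cycle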